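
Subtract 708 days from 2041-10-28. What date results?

−365 (one year) → Oct 28, 2040 (343 left).
−28 → Sep 30, 2040 (end of Sep, 30 days; 315 left).
−30 → Aug 31, 2040 (end of Aug, 31 days; 285 left).
−31 → Jul 31, 2040 (end of Jul, 31 days; 254 left).
−31 → Jun 30, 2040 (end of Jun, 30 days; 223 left).
−30 → May 31, 2040 (end of May, 31 days; 193 left).
−31 → Apr 30, 2040 (end of Apr, 30 days; 162 left).
−30 → Mar 31, 2040 (end of Mar, 31 days; 132 left).
−31 → Feb 29, 2040 (end of Feb, 29 days; 101 left).
−29 → Jan 31, 2040 (end of Jan, 31 days; 72 left).
−31 → Dec 31, 2039 (end of Dec, 31 days; 41 left).
−31 → Nov 30, 2039 (end of Nov, 30 days; 10 left).
−10 → Nov 20, 2039.

November 20, 2039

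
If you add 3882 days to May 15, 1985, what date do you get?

December 31, 1995

+365 (one year) → May 15, 1986 (3517 left).
+365 (one year) → May 15, 1987 (3152 left).
+366 (one year; includes Feb 29, 1988) → May 15, 1988 (2786 left).
+365 (one year) → May 15, 1989 (2421 left).
+365 (one year) → May 15, 1990 (2056 left).
+365 (one year) → May 15, 1991 (1691 left).
+366 (one year; includes Feb 29, 1992) → May 15, 1992 (1325 left).
+365 (one year) → May 15, 1993 (960 left).
+365 (one year) → May 15, 1994 (595 left).
+365 (one year) → May 15, 1995 (230 left).
May has 31 days: +17 → Jun 1, 1995 (213 left).
Jun has 30 days: +30 → Jul 1, 1995 (183 left).
Jul has 31 days: +31 → Aug 1, 1995 (152 left).
Aug has 31 days: +31 → Sep 1, 1995 (121 left).
Sep has 30 days: +30 → Oct 1, 1995 (91 left).
Oct has 31 days: +31 → Nov 1, 1995 (60 left).
Nov has 30 days: +30 → Dec 1, 1995 (30 left).
+30 → Dec 31, 1995.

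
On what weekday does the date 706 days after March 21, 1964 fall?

First find the weekday of Mar 21, 1964. Doomsday rule: the anchor day for the 1900s is Wednesday. For year 64: 64÷12 = 5 r 4, and 4÷4 = 1, so 5+4+1 = 10.
Wednesday + 10 ≡ Saturday — that's 1964's doomsday.
In March the doomsday date is Mar 14.
Mar 21 is 7 days after Mar 14; 7 mod 7 = 0, so Saturday + 0 = Saturday.
706 mod 7 = 6, so 706 days after a Saturday is Saturday + 6 = Friday.

Friday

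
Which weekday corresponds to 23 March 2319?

Doomsday rule: the anchor day for the 2300s is Wednesday. For year 19: 19÷12 = 1 r 7, and 7÷4 = 1, so 1+7+1 = 9.
Wednesday + 9 ≡ Friday — that's 2319's doomsday.
In March the doomsday date is Mar 14.
Mar 23 is 9 days after Mar 14; 9 mod 7 = 2, so Friday + 2 = Sunday.

Sunday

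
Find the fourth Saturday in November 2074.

November 24, 2074

November 1, 2074 is a Thursday.
The first Saturday is therefore November 3 (2 days later).
The fourth Saturday is 3 + 3×7 = November 24.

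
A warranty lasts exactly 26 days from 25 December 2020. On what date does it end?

January 20, 2021

Dec has 31 days: +7 → Jan 1, 2021 (19 left).
+19 → Jan 20, 2021.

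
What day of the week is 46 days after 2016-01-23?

Wednesday

Jan 23, 2016 is a Saturday.
46 mod 7 = 4, so 46 days after a Saturday is Saturday + 4 = Wednesday.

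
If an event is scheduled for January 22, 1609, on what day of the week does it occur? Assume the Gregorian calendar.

Doomsday rule: the anchor day for the 1600s is Tuesday. For year 09: 9÷12 = 0 r 9, and 9÷4 = 2, so 0+9+2 = 11.
Tuesday + 11 ≡ Saturday — that's 1609's doomsday.
In January the doomsday date is Jan 3 (1609 is not a leap year).
Jan 22 is 19 days after Jan 3; 19 mod 7 = 5, so Saturday + 5 = Thursday.

Thursday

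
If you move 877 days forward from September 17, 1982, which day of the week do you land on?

Sunday

First find the weekday of Sep 17, 1982. Doomsday rule: the anchor day for the 1900s is Wednesday. For year 82: 82÷12 = 6 r 10, and 10÷4 = 2, so 6+10+2 = 18.
Wednesday + 18 ≡ Sunday — that's 1982's doomsday.
In September the doomsday date is Sep 5.
Sep 17 is 12 days after Sep 5; 12 mod 7 = 5, so Sunday + 5 = Friday.
877 mod 7 = 2, so 877 days after a Friday is Friday + 2 = Sunday.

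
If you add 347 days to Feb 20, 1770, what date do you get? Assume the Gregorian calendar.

Feb has 28 days: +9 → Mar 1, 1770 (338 left).
Mar has 31 days: +31 → Apr 1, 1770 (307 left).
Apr has 30 days: +30 → May 1, 1770 (277 left).
May has 31 days: +31 → Jun 1, 1770 (246 left).
Jun has 30 days: +30 → Jul 1, 1770 (216 left).
Jul has 31 days: +31 → Aug 1, 1770 (185 left).
Aug has 31 days: +31 → Sep 1, 1770 (154 left).
Sep has 30 days: +30 → Oct 1, 1770 (124 left).
Oct has 31 days: +31 → Nov 1, 1770 (93 left).
Nov has 30 days: +30 → Dec 1, 1770 (63 left).
Dec has 31 days: +31 → Jan 1, 1771 (32 left).
Jan has 31 days: +31 → Feb 1, 1771 (1 left).
+1 → Feb 2, 1771.

February 2, 1771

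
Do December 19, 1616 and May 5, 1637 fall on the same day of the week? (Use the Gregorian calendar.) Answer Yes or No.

From Dec 19, 1616 to May 5, 1637 is 7442 days.
7442 mod 7 = 1, so they are different weekdays.
(Dec 19, 1616 is a Monday; May 5, 1637 is a Tuesday.)

No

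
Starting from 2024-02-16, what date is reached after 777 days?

+366 (one year; includes Feb 29, 2024) → Feb 16, 2025 (411 left).
+365 (one year) → Feb 16, 2026 (46 left).
Feb has 28 days: +13 → Mar 1, 2026 (33 left).
Mar has 31 days: +31 → Apr 1, 2026 (2 left).
+2 → Apr 3, 2026.

April 3, 2026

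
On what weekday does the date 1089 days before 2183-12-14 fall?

Wednesday

First find the weekday of Dec 14, 2183. Doomsday rule: the anchor day for the 2100s is Sunday. For year 83: 83÷12 = 6 r 11, and 11÷4 = 2, so 6+11+2 = 19.
Sunday + 19 ≡ Friday — that's 2183's doomsday.
In December the doomsday date is Dec 12.
Dec 14 is 2 days after Dec 12; 2 mod 7 = 2, so Friday + 2 = Sunday.
1089 mod 7 = 4, so 1089 days before a Sunday is Sunday − 4 = Wednesday.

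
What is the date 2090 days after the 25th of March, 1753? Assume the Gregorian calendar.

December 14, 1758

+365 (one year) → Mar 25, 1754 (1725 left).
+365 (one year) → Mar 25, 1755 (1360 left).
+366 (one year; includes Feb 29, 1756) → Mar 25, 1756 (994 left).
+365 (one year) → Mar 25, 1757 (629 left).
+365 (one year) → Mar 25, 1758 (264 left).
Mar has 31 days: +7 → Apr 1, 1758 (257 left).
Apr has 30 days: +30 → May 1, 1758 (227 left).
May has 31 days: +31 → Jun 1, 1758 (196 left).
Jun has 30 days: +30 → Jul 1, 1758 (166 left).
Jul has 31 days: +31 → Aug 1, 1758 (135 left).
Aug has 31 days: +31 → Sep 1, 1758 (104 left).
Sep has 30 days: +30 → Oct 1, 1758 (74 left).
Oct has 31 days: +31 → Nov 1, 1758 (43 left).
Nov has 30 days: +30 → Dec 1, 1758 (13 left).
+13 → Dec 14, 1758.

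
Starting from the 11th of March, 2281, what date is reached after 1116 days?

March 31, 2284

+365 (one year) → Mar 11, 2282 (751 left).
+365 (one year) → Mar 11, 2283 (386 left).
Mar has 31 days: +21 → Apr 1, 2283 (365 left).
Apr has 30 days: +30 → May 1, 2283 (335 left).
May has 31 days: +31 → Jun 1, 2283 (304 left).
Jun has 30 days: +30 → Jul 1, 2283 (274 left).
Jul has 31 days: +31 → Aug 1, 2283 (243 left).
Aug has 31 days: +31 → Sep 1, 2283 (212 left).
Sep has 30 days: +30 → Oct 1, 2283 (182 left).
Oct has 31 days: +31 → Nov 1, 2283 (151 left).
Nov has 30 days: +30 → Dec 1, 2283 (121 left).
Dec has 31 days: +31 → Jan 1, 2284 (90 left).
Jan has 31 days: +31 → Feb 1, 2284 (59 left).
Feb has 29 days: +29 → Mar 1, 2284 (30 left).
+30 → Mar 31, 2284.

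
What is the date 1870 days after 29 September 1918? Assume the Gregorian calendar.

November 12, 1923

+365 (one year) → Sep 29, 1919 (1505 left).
+366 (one year; includes Feb 29, 1920) → Sep 29, 1920 (1139 left).
+365 (one year) → Sep 29, 1921 (774 left).
+365 (one year) → Sep 29, 1922 (409 left).
+365 (one year) → Sep 29, 1923 (44 left).
Sep has 30 days: +2 → Oct 1, 1923 (42 left).
Oct has 31 days: +31 → Nov 1, 1923 (11 left).
+11 → Nov 12, 1923.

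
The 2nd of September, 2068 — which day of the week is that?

Doomsday rule: the anchor day for the 2000s is Tuesday. For year 68: 68÷12 = 5 r 8, and 8÷4 = 2, so 5+8+2 = 15.
Tuesday + 15 ≡ Wednesday — that's 2068's doomsday.
In September the doomsday date is Sep 5.
Sep 2 is 3 days before Sep 5; 3 mod 7 = 3, so Wednesday − 3 = Sunday.

Sunday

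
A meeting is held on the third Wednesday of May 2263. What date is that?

May 1, 2263 is a Friday.
The first Wednesday is therefore May 6 (5 days later).
The third Wednesday is 6 + 2×7 = May 20.

May 20, 2263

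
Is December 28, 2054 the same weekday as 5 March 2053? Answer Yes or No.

No

From Mar 5, 2053 to Dec 28, 2054 is 663 days.
663 mod 7 = 5, so they are different weekdays.
(Mar 5, 2053 is a Wednesday; Dec 28, 2054 is a Monday.)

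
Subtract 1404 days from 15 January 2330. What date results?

March 13, 2326

−365 (one year) → Jan 15, 2329 (1039 left).
−366 (one year; includes Feb 29, 2328) → Jan 15, 2328 (673 left).
−365 (one year) → Jan 15, 2327 (308 left).
−15 → Dec 31, 2326 (end of Dec, 31 days; 293 left).
−31 → Nov 30, 2326 (end of Nov, 30 days; 262 left).
−30 → Oct 31, 2326 (end of Oct, 31 days; 232 left).
−31 → Sep 30, 2326 (end of Sep, 30 days; 201 left).
−30 → Aug 31, 2326 (end of Aug, 31 days; 171 left).
−31 → Jul 31, 2326 (end of Jul, 31 days; 140 left).
−31 → Jun 30, 2326 (end of Jun, 30 days; 109 left).
−30 → May 31, 2326 (end of May, 31 days; 79 left).
−31 → Apr 30, 2326 (end of Apr, 30 days; 48 left).
−30 → Mar 31, 2326 (end of Mar, 31 days; 18 left).
−18 → Mar 13, 2326.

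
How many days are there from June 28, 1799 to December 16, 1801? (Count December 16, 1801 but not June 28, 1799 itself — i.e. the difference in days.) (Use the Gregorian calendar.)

Jun 28, 1799 → Jun 28, 1800: 365 days.
Jun 28, 1800 → Jun 28, 1801: 365 days.
Jun 28, 1801 → Jul 28, 1801: 30 days (June has 30).
Jul 28, 1801 → Aug 28, 1801: 31 days (July has 31).
Aug 28, 1801 → Sep 28, 1801: 31 days (August has 31).
Sep 28, 1801 → Oct 28, 1801: 30 days (September has 30).
Oct 28, 1801 → Nov 28, 1801: 31 days (October has 31).
Nov 28, 1801 → Dec 16, 1801: 18 days.
Total: 901 days.

901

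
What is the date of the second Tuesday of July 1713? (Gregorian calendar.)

July 1, 1713 is a Saturday.
The first Tuesday is therefore July 4 (3 days later).
The second Tuesday is 4 + 1×7 = July 11.

July 11, 1713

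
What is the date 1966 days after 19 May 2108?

October 6, 2113

+365 (one year) → May 19, 2109 (1601 left).
+365 (one year) → May 19, 2110 (1236 left).
+365 (one year) → May 19, 2111 (871 left).
+366 (one year; includes Feb 29, 2112) → May 19, 2112 (505 left).
+365 (one year) → May 19, 2113 (140 left).
May has 31 days: +13 → Jun 1, 2113 (127 left).
Jun has 30 days: +30 → Jul 1, 2113 (97 left).
Jul has 31 days: +31 → Aug 1, 2113 (66 left).
Aug has 31 days: +31 → Sep 1, 2113 (35 left).
Sep has 30 days: +30 → Oct 1, 2113 (5 left).
+5 → Oct 6, 2113.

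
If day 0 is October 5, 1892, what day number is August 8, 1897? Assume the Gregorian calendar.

Oct 5, 1892 → Oct 5, 1893: 365 days.
Oct 5, 1893 → Oct 5, 1894: 365 days.
Oct 5, 1894 → Oct 5, 1895: 365 days.
Oct 5, 1895 → Oct 5, 1896: 366 days (Feb 29, 1896 is in that span).
Oct 5, 1896 → Nov 5, 1896: 31 days (October has 31).
Nov 5, 1896 → Dec 5, 1896: 30 days (November has 30).
Dec 5, 1896 → Jan 5, 1897: 31 days (December has 31).
Jan 5, 1897 → Feb 5, 1897: 31 days (January has 31).
Feb 5, 1897 → Mar 5, 1897: 28 days (February has 28).
Mar 5, 1897 → Apr 5, 1897: 31 days (March has 31).
Apr 5, 1897 → May 5, 1897: 30 days (April has 30).
May 5, 1897 → Jun 5, 1897: 31 days (May has 31).
Jun 5, 1897 → Jul 5, 1897: 30 days (June has 30).
Jul 5, 1897 → Aug 5, 1897: 31 days (July has 31).
Aug 5, 1897 → Aug 8, 1897: 3 days.
Total: 1768 days.

1768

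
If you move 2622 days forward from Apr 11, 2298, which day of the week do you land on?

Friday

Apr 11, 2298 is a Monday.
2622 mod 7 = 4, so 2622 days after a Monday is Monday + 4 = Friday.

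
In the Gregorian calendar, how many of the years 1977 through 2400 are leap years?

Multiples of 4 in [1977,2400]: 106.
Of those, multiples of 100: 5 (not leap unless ÷400).
Multiples of 400: 2.
Leap years = 106 − 5 + 2 = 103.

103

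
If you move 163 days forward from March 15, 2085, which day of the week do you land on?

First find the weekday of Mar 15, 2085. Doomsday rule: the anchor day for the 2000s is Tuesday. For year 85: 85÷12 = 7 r 1, and 1÷4 = 0, so 7+1+0 = 8.
Tuesday + 8 ≡ Wednesday — that's 2085's doomsday.
In March the doomsday date is Mar 14.
Mar 15 is 1 day after Mar 14; 1 mod 7 = 1, so Wednesday + 1 = Thursday.
163 mod 7 = 2, so 163 days after a Thursday is Thursday + 2 = Saturday.

Saturday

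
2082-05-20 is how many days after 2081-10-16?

216

Oct 16, 2081 → Nov 16, 2081: 31 days (October has 31).
Nov 16, 2081 → Dec 16, 2081: 30 days (November has 30).
Dec 16, 2081 → Jan 16, 2082: 31 days (December has 31).
Jan 16, 2082 → Feb 16, 2082: 31 days (January has 31).
Feb 16, 2082 → Mar 16, 2082: 28 days (February has 28).
Mar 16, 2082 → Apr 16, 2082: 31 days (March has 31).
Apr 16, 2082 → May 16, 2082: 30 days (April has 30).
May 16, 2082 → May 20, 2082: 4 days.
Total: 216 days.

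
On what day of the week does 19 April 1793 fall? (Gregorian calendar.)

Friday

Doomsday rule: the anchor day for the 1700s is Sunday. For year 93: 93÷12 = 7 r 9, and 9÷4 = 2, so 7+9+2 = 18.
Sunday + 18 ≡ Thursday — that's 1793's doomsday.
In April the doomsday date is Apr 4.
Apr 19 is 15 days after Apr 4; 15 mod 7 = 1, so Thursday + 1 = Friday.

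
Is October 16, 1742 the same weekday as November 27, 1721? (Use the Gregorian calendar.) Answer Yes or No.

No

From Nov 27, 1721 to Oct 16, 1742 is 7628 days.
7628 mod 7 = 5, so they are different weekdays.
(Nov 27, 1721 is a Thursday; Oct 16, 1742 is a Tuesday.)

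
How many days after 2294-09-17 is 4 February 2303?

Sep 17, 2294 → Sep 17, 2295: 365 days.
Sep 17, 2295 → Sep 17, 2296: 366 days (Feb 29, 2296 is in that span).
Sep 17, 2296 → Sep 17, 2297: 365 days.
Sep 17, 2297 → Sep 17, 2298: 365 days.
Sep 17, 2298 → Sep 17, 2299: 365 days.
Sep 17, 2299 → Sep 17, 2300: 365 days.
Sep 17, 2300 → Sep 17, 2301: 365 days.
Sep 17, 2301 → Sep 17, 2302: 365 days.
Sep 17, 2302 → Oct 17, 2302: 30 days (September has 30).
Oct 17, 2302 → Nov 17, 2302: 31 days (October has 31).
Nov 17, 2302 → Dec 17, 2302: 30 days (November has 30).
Dec 17, 2302 → Jan 17, 2303: 31 days (December has 31).
Jan 17, 2303 → Feb 4, 2303: 18 days.
Total: 3061 days.

3061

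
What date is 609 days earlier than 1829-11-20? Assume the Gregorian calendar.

−365 (one year) → Nov 20, 1828 (244 left).
−20 → Oct 31, 1828 (end of Oct, 31 days; 224 left).
−31 → Sep 30, 1828 (end of Sep, 30 days; 193 left).
−30 → Aug 31, 1828 (end of Aug, 31 days; 163 left).
−31 → Jul 31, 1828 (end of Jul, 31 days; 132 left).
−31 → Jun 30, 1828 (end of Jun, 30 days; 101 left).
−30 → May 31, 1828 (end of May, 31 days; 71 left).
−31 → Apr 30, 1828 (end of Apr, 30 days; 40 left).
−30 → Mar 31, 1828 (end of Mar, 31 days; 10 left).
−10 → Mar 21, 1828.

March 21, 1828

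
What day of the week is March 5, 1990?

January 1, 1990 is a Monday.
Jan 1, 1990 → Feb 1, 1990: 31 days (January has 31).
Feb 1, 1990 → Mar 1, 1990: 28 days (February has 28).
Mar 1, 1990 → Mar 5, 1990: 4 days.
Total: 63 days.
63 mod 7 = 0, so Monday + 0 = Monday.

Monday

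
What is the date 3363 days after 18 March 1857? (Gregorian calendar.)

June 2, 1866

+365 (one year) → Mar 18, 1858 (2998 left).
+365 (one year) → Mar 18, 1859 (2633 left).
+366 (one year; includes Feb 29, 1860) → Mar 18, 1860 (2267 left).
+365 (one year) → Mar 18, 1861 (1902 left).
+365 (one year) → Mar 18, 1862 (1537 left).
+365 (one year) → Mar 18, 1863 (1172 left).
+366 (one year; includes Feb 29, 1864) → Mar 18, 1864 (806 left).
+365 (one year) → Mar 18, 1865 (441 left).
+365 (one year) → Mar 18, 1866 (76 left).
Mar has 31 days: +14 → Apr 1, 1866 (62 left).
Apr has 30 days: +30 → May 1, 1866 (32 left).
May has 31 days: +31 → Jun 1, 1866 (1 left).
+1 → Jun 2, 1866.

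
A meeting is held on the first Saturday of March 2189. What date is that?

March 7, 2189

March 1, 2189 is a Sunday.
The first Saturday is therefore March 7 (6 days later).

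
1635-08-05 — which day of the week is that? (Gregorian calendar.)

Sunday

Doomsday rule: the anchor day for the 1600s is Tuesday. For year 35: 35÷12 = 2 r 11, and 11÷4 = 2, so 2+11+2 = 15.
Tuesday + 15 ≡ Wednesday — that's 1635's doomsday.
In August the doomsday date is Aug 8.
Aug 5 is 3 days before Aug 8; 3 mod 7 = 3, so Wednesday − 3 = Sunday.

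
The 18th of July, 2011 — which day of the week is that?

Doomsday rule: the anchor day for the 2000s is Tuesday. For year 11: 11÷12 = 0 r 11, and 11÷4 = 2, so 0+11+2 = 13.
Tuesday + 13 ≡ Monday — that's 2011's doomsday.
In July the doomsday date is Jul 11.
Jul 18 is 7 days after Jul 11; 7 mod 7 = 0, so Monday + 0 = Monday.

Monday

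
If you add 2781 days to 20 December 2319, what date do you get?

August 1, 2327

+366 (one year; includes Feb 29, 2320) → Dec 20, 2320 (2415 left).
+365 (one year) → Dec 20, 2321 (2050 left).
+365 (one year) → Dec 20, 2322 (1685 left).
+365 (one year) → Dec 20, 2323 (1320 left).
+366 (one year; includes Feb 29, 2324) → Dec 20, 2324 (954 left).
+365 (one year) → Dec 20, 2325 (589 left).
+365 (one year) → Dec 20, 2326 (224 left).
Dec has 31 days: +12 → Jan 1, 2327 (212 left).
Jan has 31 days: +31 → Feb 1, 2327 (181 left).
Feb has 28 days: +28 → Mar 1, 2327 (153 left).
Mar has 31 days: +31 → Apr 1, 2327 (122 left).
Apr has 30 days: +30 → May 1, 2327 (92 left).
May has 31 days: +31 → Jun 1, 2327 (61 left).
Jun has 30 days: +30 → Jul 1, 2327 (31 left).
Jul has 31 days: +31 → Aug 1, 2327 (0 left).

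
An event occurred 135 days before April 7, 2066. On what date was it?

−7 → Mar 31, 2066 (end of Mar, 31 days; 128 left).
−31 → Feb 28, 2066 (end of Feb, 28 days; 97 left).
−28 → Jan 31, 2066 (end of Jan, 31 days; 69 left).
−31 → Dec 31, 2065 (end of Dec, 31 days; 38 left).
−31 → Nov 30, 2065 (end of Nov, 30 days; 7 left).
−7 → Nov 23, 2065.

November 23, 2065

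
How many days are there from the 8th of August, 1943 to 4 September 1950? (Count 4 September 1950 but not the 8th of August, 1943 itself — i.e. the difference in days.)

Aug 8, 1943 → Aug 8, 1944: 366 days (Feb 29, 1944 is in that span).
Aug 8, 1944 → Aug 8, 1945: 365 days.
Aug 8, 1945 → Aug 8, 1946: 365 days.
Aug 8, 1946 → Aug 8, 1947: 365 days.
Aug 8, 1947 → Aug 8, 1948: 366 days (Feb 29, 1948 is in that span).
Aug 8, 1948 → Aug 8, 1949: 365 days.
Aug 8, 1949 → Sep 8, 1949: 31 days (August has 31).
Sep 8, 1949 → Oct 8, 1949: 30 days (September has 30).
Oct 8, 1949 → Nov 8, 1949: 31 days (October has 31).
Nov 8, 1949 → Dec 8, 1949: 30 days (November has 30).
Dec 8, 1949 → Jan 8, 1950: 31 days (December has 31).
Jan 8, 1950 → Feb 8, 1950: 31 days (January has 31).
Feb 8, 1950 → Mar 8, 1950: 28 days (February has 28).
Mar 8, 1950 → Apr 8, 1950: 31 days (March has 31).
Apr 8, 1950 → May 8, 1950: 30 days (April has 30).
May 8, 1950 → Jun 8, 1950: 31 days (May has 31).
Jun 8, 1950 → Jul 8, 1950: 30 days (June has 30).
Jul 8, 1950 → Aug 8, 1950: 31 days (July has 31).
Aug 8, 1950 → Sep 4, 1950: 27 days.
Total: 2584 days.

2584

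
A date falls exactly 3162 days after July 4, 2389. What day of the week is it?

First find the weekday of Jul 4, 2389. Doomsday rule: the anchor day for the 2300s is Wednesday. For year 89: 89÷12 = 7 r 5, and 5÷4 = 1, so 7+5+1 = 13.
Wednesday + 13 ≡ Tuesday — that's 2389's doomsday.
In July the doomsday date is Jul 11.
Jul 4 is 7 days before Jul 11; 7 mod 7 = 0, so Tuesday − 0 = Tuesday.
3162 mod 7 = 5, so 3162 days after a Tuesday is Tuesday + 5 = Sunday.

Sunday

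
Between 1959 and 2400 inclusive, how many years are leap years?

108

Multiples of 4 in [1959,2400]: 111.
Of those, multiples of 100: 5 (not leap unless ÷400).
Multiples of 400: 2.
Leap years = 111 − 5 + 2 = 108.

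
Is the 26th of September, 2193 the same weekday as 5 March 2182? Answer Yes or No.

No

From Mar 5, 2182 to Sep 26, 2193 is 4223 days.
4223 mod 7 = 2, so they are different weekdays.
(Mar 5, 2182 is a Tuesday; Sep 26, 2193 is a Thursday.)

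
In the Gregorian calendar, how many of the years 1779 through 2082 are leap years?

74

Multiples of 4 in [1779,2082]: 76.
Of those, multiples of 100: 3 (not leap unless ÷400).
Multiples of 400: 1.
Leap years = 76 − 3 + 1 = 74.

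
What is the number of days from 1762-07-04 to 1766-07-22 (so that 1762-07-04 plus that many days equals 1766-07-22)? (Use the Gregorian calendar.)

1479

Jul 4, 1762 → Jul 4, 1763: 365 days.
Jul 4, 1763 → Jul 4, 1764: 366 days (Feb 29, 1764 is in that span).
Jul 4, 1764 → Jul 4, 1765: 365 days.
Jul 4, 1765 → Aug 4, 1765: 31 days (July has 31).
Aug 4, 1765 → Sep 4, 1765: 31 days (August has 31).
Sep 4, 1765 → Oct 4, 1765: 30 days (September has 30).
Oct 4, 1765 → Nov 4, 1765: 31 days (October has 31).
Nov 4, 1765 → Dec 4, 1765: 30 days (November has 30).
Dec 4, 1765 → Jan 4, 1766: 31 days (December has 31).
Jan 4, 1766 → Feb 4, 1766: 31 days (January has 31).
Feb 4, 1766 → Mar 4, 1766: 28 days (February has 28).
Mar 4, 1766 → Apr 4, 1766: 31 days (March has 31).
Apr 4, 1766 → May 4, 1766: 30 days (April has 30).
May 4, 1766 → Jun 4, 1766: 31 days (May has 31).
Jun 4, 1766 → Jul 4, 1766: 30 days (June has 30).
Jul 4, 1766 → Jul 22, 1766: 18 days.
Total: 1479 days.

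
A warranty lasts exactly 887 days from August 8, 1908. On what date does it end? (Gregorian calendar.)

January 12, 1911

+365 (one year) → Aug 8, 1909 (522 left).
+365 (one year) → Aug 8, 1910 (157 left).
Aug has 31 days: +24 → Sep 1, 1910 (133 left).
Sep has 30 days: +30 → Oct 1, 1910 (103 left).
Oct has 31 days: +31 → Nov 1, 1910 (72 left).
Nov has 30 days: +30 → Dec 1, 1910 (42 left).
Dec has 31 days: +31 → Jan 1, 1911 (11 left).
+11 → Jan 12, 1911.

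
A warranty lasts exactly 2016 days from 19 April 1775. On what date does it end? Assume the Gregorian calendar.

+366 (one year; includes Feb 29, 1776) → Apr 19, 1776 (1650 left).
+365 (one year) → Apr 19, 1777 (1285 left).
+365 (one year) → Apr 19, 1778 (920 left).
+365 (one year) → Apr 19, 1779 (555 left).
+366 (one year; includes Feb 29, 1780) → Apr 19, 1780 (189 left).
Apr has 30 days: +12 → May 1, 1780 (177 left).
May has 31 days: +31 → Jun 1, 1780 (146 left).
Jun has 30 days: +30 → Jul 1, 1780 (116 left).
Jul has 31 days: +31 → Aug 1, 1780 (85 left).
Aug has 31 days: +31 → Sep 1, 1780 (54 left).
Sep has 30 days: +30 → Oct 1, 1780 (24 left).
+24 → Oct 25, 1780.

October 25, 1780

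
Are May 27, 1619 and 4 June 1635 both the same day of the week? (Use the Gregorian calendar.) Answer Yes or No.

From May 27, 1619 to Jun 4, 1635 is 5852 days.
5852 mod 7 = 0, so they are the same weekday.
(May 27, 1619 is a Monday; Jun 4, 1635 is a Monday.)

Yes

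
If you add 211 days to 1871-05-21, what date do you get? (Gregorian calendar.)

December 18, 1871

May has 31 days: +11 → Jun 1, 1871 (200 left).
Jun has 30 days: +30 → Jul 1, 1871 (170 left).
Jul has 31 days: +31 → Aug 1, 1871 (139 left).
Aug has 31 days: +31 → Sep 1, 1871 (108 left).
Sep has 30 days: +30 → Oct 1, 1871 (78 left).
Oct has 31 days: +31 → Nov 1, 1871 (47 left).
Nov has 30 days: +30 → Dec 1, 1871 (17 left).
+17 → Dec 18, 1871.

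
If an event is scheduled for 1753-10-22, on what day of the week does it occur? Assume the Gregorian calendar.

Doomsday rule: the anchor day for the 1700s is Sunday. For year 53: 53÷12 = 4 r 5, and 5÷4 = 1, so 4+5+1 = 10.
Sunday + 10 ≡ Wednesday — that's 1753's doomsday.
In October the doomsday date is Oct 10.
Oct 22 is 12 days after Oct 10; 12 mod 7 = 5, so Wednesday + 5 = Monday.

Monday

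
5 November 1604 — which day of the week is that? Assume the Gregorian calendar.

Doomsday rule: the anchor day for the 1600s is Tuesday. For year 04: 4÷12 = 0 r 4, and 4÷4 = 1, so 0+4+1 = 5.
Tuesday + 5 ≡ Sunday — that's 1604's doomsday.
In November the doomsday date is Nov 7.
Nov 5 is 2 days before Nov 7; 2 mod 7 = 2, so Sunday − 2 = Friday.

Friday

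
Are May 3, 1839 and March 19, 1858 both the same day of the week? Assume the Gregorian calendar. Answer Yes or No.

Yes

From May 3, 1839 to Mar 19, 1858 is 6895 days.
6895 mod 7 = 0, so they are the same weekday.
(May 3, 1839 is a Friday; Mar 19, 1858 is a Friday.)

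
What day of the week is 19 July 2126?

Doomsday rule: the anchor day for the 2100s is Sunday. For year 26: 26÷12 = 2 r 2, and 2÷4 = 0, so 2+2+0 = 4.
Sunday + 4 ≡ Thursday — that's 2126's doomsday.
In July the doomsday date is Jul 11.
Jul 19 is 8 days after Jul 11; 8 mod 7 = 1, so Thursday + 1 = Friday.

Friday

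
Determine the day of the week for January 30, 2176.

Tuesday

Doomsday rule: the anchor day for the 2100s is Sunday. For year 76: 76÷12 = 6 r 4, and 4÷4 = 1, so 6+4+1 = 11.
Sunday + 11 ≡ Thursday — that's 2176's doomsday.
In January the doomsday date is Jan 4 (2176 is a leap year (divisible by 4)).
Jan 30 is 26 days after Jan 4; 26 mod 7 = 5, so Thursday + 5 = Tuesday.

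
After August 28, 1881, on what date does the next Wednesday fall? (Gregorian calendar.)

August 31, 1881

Aug 28, 1881 is a Sunday.
From Sunday to the next Wednesday is 3 days.
Aug 28, 1881 + 3 = Aug 31, 1881.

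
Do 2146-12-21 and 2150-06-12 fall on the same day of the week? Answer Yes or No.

No

From Dec 21, 2146 to Jun 12, 2150 is 1269 days.
1269 mod 7 = 2, so they are different weekdays.
(Dec 21, 2146 is a Wednesday; Jun 12, 2150 is a Friday.)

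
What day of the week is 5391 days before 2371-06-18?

Thursday

Jun 18, 2371 is a Friday.
5391 mod 7 = 1, so 5391 days before a Friday is Friday − 1 = Thursday.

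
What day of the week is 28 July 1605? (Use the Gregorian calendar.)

Doomsday rule: the anchor day for the 1600s is Tuesday. For year 05: 5÷12 = 0 r 5, and 5÷4 = 1, so 0+5+1 = 6.
Tuesday + 6 ≡ Monday — that's 1605's doomsday.
In July the doomsday date is Jul 11.
Jul 28 is 17 days after Jul 11; 17 mod 7 = 3, so Monday + 3 = Thursday.

Thursday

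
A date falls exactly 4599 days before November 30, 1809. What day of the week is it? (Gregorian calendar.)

Nov 30, 1809 is a Thursday.
4599 mod 7 = 0, so 4599 days before a Thursday is Thursday − 0 = Thursday.

Thursday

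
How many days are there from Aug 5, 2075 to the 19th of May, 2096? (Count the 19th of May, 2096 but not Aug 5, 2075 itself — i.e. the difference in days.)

Aug 5, 2075 → Aug 5, 2076: 366 days (Feb 29, 2076 is in that span).
Aug 5, 2076 → Aug 5, 2077: 365 days.
Aug 5, 2077 → Aug 5, 2078: 365 days.
Aug 5, 2078 → Aug 5, 2079: 365 days.
Aug 5, 2079 → Aug 5, 2080: 366 days (Feb 29, 2080 is in that span).
Aug 5, 2080 → Aug 5, 2081: 365 days.
Aug 5, 2081 → Aug 5, 2082: 365 days.
Aug 5, 2082 → Aug 5, 2083: 365 days.
Aug 5, 2083 → Aug 5, 2084: 366 days (Feb 29, 2084 is in that span).
Aug 5, 2084 → Aug 5, 2085: 365 days.
Aug 5, 2085 → Aug 5, 2086: 365 days.
Aug 5, 2086 → Aug 5, 2087: 365 days.
Aug 5, 2087 → Aug 5, 2088: 366 days (Feb 29, 2088 is in that span).
Aug 5, 2088 → Aug 5, 2089: 365 days.
Aug 5, 2089 → Aug 5, 2090: 365 days.
Aug 5, 2090 → Aug 5, 2091: 365 days.
Aug 5, 2091 → Aug 5, 2092: 366 days (Feb 29, 2092 is in that span).
Aug 5, 2092 → Aug 5, 2093: 365 days.
Aug 5, 2093 → Aug 5, 2094: 365 days.
Aug 5, 2094 → Aug 5, 2095: 365 days.
Aug 5, 2095 → Sep 5, 2095: 31 days (August has 31).
Sep 5, 2095 → Oct 5, 2095: 30 days (September has 30).
Oct 5, 2095 → Nov 5, 2095: 31 days (October has 31).
Nov 5, 2095 → Dec 5, 2095: 30 days (November has 30).
Dec 5, 2095 → Jan 5, 2096: 31 days (December has 31).
Jan 5, 2096 → Feb 5, 2096: 31 days (January has 31).
Feb 5, 2096 → Mar 5, 2096: 29 days (February has 29).
Mar 5, 2096 → Apr 5, 2096: 31 days (March has 31).
Apr 5, 2096 → May 5, 2096: 30 days (April has 30).
May 5, 2096 → May 19, 2096: 14 days.
Total: 7593 days.

7593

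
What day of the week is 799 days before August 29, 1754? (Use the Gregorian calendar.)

Wednesday

First find the weekday of Aug 29, 1754. Doomsday rule: the anchor day for the 1700s is Sunday. For year 54: 54÷12 = 4 r 6, and 6÷4 = 1, so 4+6+1 = 11.
Sunday + 11 ≡ Thursday — that's 1754's doomsday.
In August the doomsday date is Aug 8.
Aug 29 is 21 days after Aug 8; 21 mod 7 = 0, so Thursday + 0 = Thursday.
799 mod 7 = 1, so 799 days before a Thursday is Thursday − 1 = Wednesday.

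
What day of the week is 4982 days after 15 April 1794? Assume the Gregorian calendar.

Sunday

Apr 15, 1794 is a Tuesday.
4982 mod 7 = 5, so 4982 days after a Tuesday is Tuesday + 5 = Sunday.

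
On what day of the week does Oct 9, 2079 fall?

Doomsday rule: the anchor day for the 2000s is Tuesday. For year 79: 79÷12 = 6 r 7, and 7÷4 = 1, so 6+7+1 = 14.
Tuesday + 14 ≡ Tuesday — that's 2079's doomsday.
In October the doomsday date is Oct 10.
Oct 9 is 1 day before Oct 10; 1 mod 7 = 1, so Tuesday − 1 = Monday.

Monday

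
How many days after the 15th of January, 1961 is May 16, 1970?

Jan 15, 1961 → Jan 15, 1962: 365 days.
Jan 15, 1962 → Jan 15, 1963: 365 days.
Jan 15, 1963 → Jan 15, 1964: 365 days.
Jan 15, 1964 → Jan 15, 1965: 366 days (Feb 29, 1964 is in that span).
Jan 15, 1965 → Jan 15, 1966: 365 days.
Jan 15, 1966 → Jan 15, 1967: 365 days.
Jan 15, 1967 → Jan 15, 1968: 365 days.
Jan 15, 1968 → Jan 15, 1969: 366 days (Feb 29, 1968 is in that span).
Jan 15, 1969 → Jan 15, 1970: 365 days.
Jan 15, 1970 → Feb 15, 1970: 31 days (January has 31).
Feb 15, 1970 → Mar 15, 1970: 28 days (February has 28).
Mar 15, 1970 → Apr 15, 1970: 31 days (March has 31).
Apr 15, 1970 → May 15, 1970: 30 days (April has 30).
May 15, 1970 → May 16, 1970: 1 days.
Total: 3408 days.

3408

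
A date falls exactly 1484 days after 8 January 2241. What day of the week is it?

Jan 8, 2241 is a Friday.
1484 mod 7 = 0, so 1484 days after a Friday is Friday + 0 = Friday.

Friday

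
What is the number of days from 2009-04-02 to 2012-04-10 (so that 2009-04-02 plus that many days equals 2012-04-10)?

1104

Apr 2, 2009 → Apr 2, 2010: 365 days.
Apr 2, 2010 → Apr 2, 2011: 365 days.
Apr 2, 2011 → May 2, 2011: 30 days (April has 30).
May 2, 2011 → Jun 2, 2011: 31 days (May has 31).
Jun 2, 2011 → Jul 2, 2011: 30 days (June has 30).
Jul 2, 2011 → Aug 2, 2011: 31 days (July has 31).
Aug 2, 2011 → Sep 2, 2011: 31 days (August has 31).
Sep 2, 2011 → Oct 2, 2011: 30 days (September has 30).
Oct 2, 2011 → Nov 2, 2011: 31 days (October has 31).
Nov 2, 2011 → Dec 2, 2011: 30 days (November has 30).
Dec 2, 2011 → Jan 2, 2012: 31 days (December has 31).
Jan 2, 2012 → Feb 2, 2012: 31 days (January has 31).
Feb 2, 2012 → Mar 2, 2012: 29 days (February has 29).
Mar 2, 2012 → Apr 2, 2012: 31 days (March has 31).
Apr 2, 2012 → Apr 10, 2012: 8 days.
Total: 1104 days.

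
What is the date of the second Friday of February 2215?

February 10, 2215

February 1, 2215 is a Wednesday.
The first Friday is therefore February 3 (2 days later).
The second Friday is 3 + 1×7 = February 10.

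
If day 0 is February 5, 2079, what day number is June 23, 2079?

Feb 5, 2079 → Mar 5, 2079: 28 days (February has 28).
Mar 5, 2079 → Apr 5, 2079: 31 days (March has 31).
Apr 5, 2079 → May 5, 2079: 30 days (April has 30).
May 5, 2079 → Jun 5, 2079: 31 days (May has 31).
Jun 5, 2079 → Jun 23, 2079: 18 days.
Total: 138 days.

138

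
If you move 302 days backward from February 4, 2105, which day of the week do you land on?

Feb 4, 2105 is a Wednesday.
302 mod 7 = 1, so 302 days before a Wednesday is Wednesday − 1 = Tuesday.

Tuesday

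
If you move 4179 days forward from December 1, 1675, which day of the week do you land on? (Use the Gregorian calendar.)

Sunday

Dec 1, 1675 is a Sunday.
4179 mod 7 = 0, so 4179 days after a Sunday is Sunday + 0 = Sunday.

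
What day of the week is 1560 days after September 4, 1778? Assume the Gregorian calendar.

Sep 4, 1778 is a Friday.
1560 mod 7 = 6, so 1560 days after a Friday is Friday + 6 = Thursday.

Thursday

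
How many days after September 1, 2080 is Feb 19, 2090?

3458

Sep 1, 2080 → Sep 1, 2081: 365 days.
Sep 1, 2081 → Sep 1, 2082: 365 days.
Sep 1, 2082 → Sep 1, 2083: 365 days.
Sep 1, 2083 → Sep 1, 2084: 366 days (Feb 29, 2084 is in that span).
Sep 1, 2084 → Sep 1, 2085: 365 days.
Sep 1, 2085 → Sep 1, 2086: 365 days.
Sep 1, 2086 → Sep 1, 2087: 365 days.
Sep 1, 2087 → Sep 1, 2088: 366 days (Feb 29, 2088 is in that span).
Sep 1, 2088 → Sep 1, 2089: 365 days.
Sep 1, 2089 → Oct 1, 2089: 30 days (September has 30).
Oct 1, 2089 → Nov 1, 2089: 31 days (October has 31).
Nov 1, 2089 → Dec 1, 2089: 30 days (November has 30).
Dec 1, 2089 → Jan 1, 2090: 31 days (December has 31).
Jan 1, 2090 → Feb 1, 2090: 31 days (January has 31).
Feb 1, 2090 → Feb 19, 2090: 18 days.
Total: 3458 days.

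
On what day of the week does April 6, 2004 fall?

Tuesday

Doomsday rule: the anchor day for the 2000s is Tuesday. For year 04: 4÷12 = 0 r 4, and 4÷4 = 1, so 0+4+1 = 5.
Tuesday + 5 ≡ Sunday — that's 2004's doomsday.
In April the doomsday date is Apr 4.
Apr 6 is 2 days after Apr 4; 2 mod 7 = 2, so Sunday + 2 = Tuesday.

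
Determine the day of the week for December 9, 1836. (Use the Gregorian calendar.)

Friday

Doomsday rule: the anchor day for the 1800s is Friday. For year 36: 36÷12 = 3 r 0, and 0÷4 = 0, so 3+0+0 = 3.
Friday + 3 ≡ Monday — that's 1836's doomsday.
In December the doomsday date is Dec 12.
Dec 9 is 3 days before Dec 12; 3 mod 7 = 3, so Monday − 3 = Friday.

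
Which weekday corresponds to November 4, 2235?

Doomsday rule: the anchor day for the 2200s is Friday. For year 35: 35÷12 = 2 r 11, and 11÷4 = 2, so 2+11+2 = 15.
Friday + 15 ≡ Saturday — that's 2235's doomsday.
In November the doomsday date is Nov 7.
Nov 4 is 3 days before Nov 7; 3 mod 7 = 3, so Saturday − 3 = Wednesday.

Wednesday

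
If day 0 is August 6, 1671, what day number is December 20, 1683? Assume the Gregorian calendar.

Aug 6, 1671 → Aug 6, 1672: 366 days (Feb 29, 1672 is in that span).
Aug 6, 1672 → Aug 6, 1673: 365 days.
Aug 6, 1673 → Aug 6, 1674: 365 days.
Aug 6, 1674 → Aug 6, 1675: 365 days.
Aug 6, 1675 → Aug 6, 1676: 366 days (Feb 29, 1676 is in that span).
Aug 6, 1676 → Aug 6, 1677: 365 days.
Aug 6, 1677 → Aug 6, 1678: 365 days.
Aug 6, 1678 → Aug 6, 1679: 365 days.
Aug 6, 1679 → Aug 6, 1680: 366 days (Feb 29, 1680 is in that span).
Aug 6, 1680 → Aug 6, 1681: 365 days.
Aug 6, 1681 → Aug 6, 1682: 365 days.
Aug 6, 1682 → Aug 6, 1683: 365 days.
Aug 6, 1683 → Sep 6, 1683: 31 days (August has 31).
Sep 6, 1683 → Oct 6, 1683: 30 days (September has 30).
Oct 6, 1683 → Nov 6, 1683: 31 days (October has 31).
Nov 6, 1683 → Dec 6, 1683: 30 days (November has 30).
Dec 6, 1683 → Dec 20, 1683: 14 days.
Total: 4519 days.

4519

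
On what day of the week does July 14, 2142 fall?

Saturday

Doomsday rule: the anchor day for the 2100s is Sunday. For year 42: 42÷12 = 3 r 6, and 6÷4 = 1, so 3+6+1 = 10.
Sunday + 10 ≡ Wednesday — that's 2142's doomsday.
In July the doomsday date is Jul 11.
Jul 14 is 3 days after Jul 11; 3 mod 7 = 3, so Wednesday + 3 = Saturday.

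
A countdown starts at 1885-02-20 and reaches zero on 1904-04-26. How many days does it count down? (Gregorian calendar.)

7004

Feb 20, 1885 → Feb 20, 1886: 365 days.
Feb 20, 1886 → Feb 20, 1887: 365 days.
Feb 20, 1887 → Feb 20, 1888: 365 days.
Feb 20, 1888 → Feb 20, 1889: 366 days (Feb 29, 1888 is in that span).
Feb 20, 1889 → Feb 20, 1890: 365 days.
Feb 20, 1890 → Feb 20, 1891: 365 days.
Feb 20, 1891 → Feb 20, 1892: 365 days.
Feb 20, 1892 → Feb 20, 1893: 366 days (Feb 29, 1892 is in that span).
Feb 20, 1893 → Feb 20, 1894: 365 days.
Feb 20, 1894 → Feb 20, 1895: 365 days.
Feb 20, 1895 → Feb 20, 1896: 365 days.
Feb 20, 1896 → Feb 20, 1897: 366 days (Feb 29, 1896 is in that span).
Feb 20, 1897 → Feb 20, 1898: 365 days.
Feb 20, 1898 → Feb 20, 1899: 365 days.
Feb 20, 1899 → Feb 20, 1900: 365 days.
Feb 20, 1900 → Feb 20, 1901: 365 days.
Feb 20, 1901 → Feb 20, 1902: 365 days.
Feb 20, 1902 → Feb 20, 1903: 365 days.
Feb 20, 1903 → Feb 20, 1904: 365 days.
Feb 20, 1904 → Mar 20, 1904: 29 days (February has 29).
Mar 20, 1904 → Apr 20, 1904: 31 days (March has 31).
Apr 20, 1904 → Apr 26, 1904: 6 days.
Total: 7004 days.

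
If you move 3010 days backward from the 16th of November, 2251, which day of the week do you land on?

Sunday

First find the weekday of Nov 16, 2251. Doomsday rule: the anchor day for the 2200s is Friday. For year 51: 51÷12 = 4 r 3, and 3÷4 = 0, so 4+3+0 = 7.
Friday + 7 ≡ Friday — that's 2251's doomsday.
In November the doomsday date is Nov 7.
Nov 16 is 9 days after Nov 7; 9 mod 7 = 2, so Friday + 2 = Sunday.
3010 mod 7 = 0, so 3010 days before a Sunday is Sunday − 0 = Sunday.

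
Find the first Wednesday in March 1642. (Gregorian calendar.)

March 1, 1642 is a Saturday.
The first Wednesday is therefore March 5 (4 days later).

March 5, 1642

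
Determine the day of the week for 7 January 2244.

Doomsday rule: the anchor day for the 2200s is Friday. For year 44: 44÷12 = 3 r 8, and 8÷4 = 2, so 3+8+2 = 13.
Friday + 13 ≡ Thursday — that's 2244's doomsday.
In January the doomsday date is Jan 4 (2244 is a leap year (divisible by 4)).
Jan 7 is 3 days after Jan 4; 3 mod 7 = 3, so Thursday + 3 = Sunday.

Sunday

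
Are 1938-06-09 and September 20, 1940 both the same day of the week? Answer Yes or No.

From Jun 9, 1938 to Sep 20, 1940 is 834 days.
834 mod 7 = 1, so they are different weekdays.
(Jun 9, 1938 is a Thursday; Sep 20, 1940 is a Friday.)

No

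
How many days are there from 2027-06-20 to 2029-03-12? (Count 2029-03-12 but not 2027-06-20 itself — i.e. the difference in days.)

Jun 20, 2027 → Jun 20, 2028: 366 days (Feb 29, 2028 is in that span).
Jun 20, 2028 → Jul 20, 2028: 30 days (June has 30).
Jul 20, 2028 → Aug 20, 2028: 31 days (July has 31).
Aug 20, 2028 → Sep 20, 2028: 31 days (August has 31).
Sep 20, 2028 → Oct 20, 2028: 30 days (September has 30).
Oct 20, 2028 → Nov 20, 2028: 31 days (October has 31).
Nov 20, 2028 → Dec 20, 2028: 30 days (November has 30).
Dec 20, 2028 → Jan 20, 2029: 31 days (December has 31).
Jan 20, 2029 → Feb 20, 2029: 31 days (January has 31).
Feb 20, 2029 → Mar 12, 2029: 20 days.
Total: 631 days.

631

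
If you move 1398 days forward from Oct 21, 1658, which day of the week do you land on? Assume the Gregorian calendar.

Saturday

First find the weekday of Oct 21, 1658. Doomsday rule: the anchor day for the 1600s is Tuesday. For year 58: 58÷12 = 4 r 10, and 10÷4 = 2, so 4+10+2 = 16.
Tuesday + 16 ≡ Thursday — that's 1658's doomsday.
In October the doomsday date is Oct 10.
Oct 21 is 11 days after Oct 10; 11 mod 7 = 4, so Thursday + 4 = Monday.
1398 mod 7 = 5, so 1398 days after a Monday is Monday + 5 = Saturday.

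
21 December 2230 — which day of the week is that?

Tuesday

Doomsday rule: the anchor day for the 2200s is Friday. For year 30: 30÷12 = 2 r 6, and 6÷4 = 1, so 2+6+1 = 9.
Friday + 9 ≡ Sunday — that's 2230's doomsday.
In December the doomsday date is Dec 12.
Dec 21 is 9 days after Dec 12; 9 mod 7 = 2, so Sunday + 2 = Tuesday.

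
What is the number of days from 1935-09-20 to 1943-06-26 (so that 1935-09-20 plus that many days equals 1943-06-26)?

Sep 20, 1935 → Sep 20, 1936: 366 days (Feb 29, 1936 is in that span).
Sep 20, 1936 → Sep 20, 1937: 365 days.
Sep 20, 1937 → Sep 20, 1938: 365 days.
Sep 20, 1938 → Sep 20, 1939: 365 days.
Sep 20, 1939 → Sep 20, 1940: 366 days (Feb 29, 1940 is in that span).
Sep 20, 1940 → Sep 20, 1941: 365 days.
Sep 20, 1941 → Sep 20, 1942: 365 days.
Sep 20, 1942 → Oct 20, 1942: 30 days (September has 30).
Oct 20, 1942 → Nov 20, 1942: 31 days (October has 31).
Nov 20, 1942 → Dec 20, 1942: 30 days (November has 30).
Dec 20, 1942 → Jan 20, 1943: 31 days (December has 31).
Jan 20, 1943 → Feb 20, 1943: 31 days (January has 31).
Feb 20, 1943 → Mar 20, 1943: 28 days (February has 28).
Mar 20, 1943 → Apr 20, 1943: 31 days (March has 31).
Apr 20, 1943 → May 20, 1943: 30 days (April has 30).
May 20, 1943 → Jun 20, 1943: 31 days (May has 31).
Jun 20, 1943 → Jun 26, 1943: 6 days.
Total: 2836 days.

2836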